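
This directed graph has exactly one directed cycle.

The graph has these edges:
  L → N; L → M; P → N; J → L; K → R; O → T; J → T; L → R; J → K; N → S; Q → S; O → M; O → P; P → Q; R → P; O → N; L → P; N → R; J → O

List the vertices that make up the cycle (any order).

DFS with gray/black marking from P:
P gray
  Q gray
    S gray
    S black
  Q black
  N gray
    R gray
      R→P: P is gray → back edge
Back edge closes the cycle P → N → R → P; its vertices are {N, P, R}.

N, P, R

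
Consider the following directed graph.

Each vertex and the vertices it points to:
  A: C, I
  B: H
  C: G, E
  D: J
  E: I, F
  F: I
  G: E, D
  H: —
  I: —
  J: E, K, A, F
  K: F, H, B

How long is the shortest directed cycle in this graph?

5

For each vertex v, BFS finds the shortest path from v back to v.
The shortest such closed walk is J → A → C → G → D → J, length 5.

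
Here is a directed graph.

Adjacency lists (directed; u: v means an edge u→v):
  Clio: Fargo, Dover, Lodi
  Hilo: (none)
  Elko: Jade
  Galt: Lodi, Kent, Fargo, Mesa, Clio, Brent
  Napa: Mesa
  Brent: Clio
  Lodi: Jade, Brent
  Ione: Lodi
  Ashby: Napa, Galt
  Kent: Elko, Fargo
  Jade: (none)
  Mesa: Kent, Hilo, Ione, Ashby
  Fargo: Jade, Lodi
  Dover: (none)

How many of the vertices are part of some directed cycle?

8

A vertex is on a directed cycle iff it belongs to a strongly connected component of size ≥ 2 (or has a self-loop).
The vertices on cycles are {Clio, Galt, Lodi, Mesa, Napa, Ashby, Brent, Fargo} — 8 in total.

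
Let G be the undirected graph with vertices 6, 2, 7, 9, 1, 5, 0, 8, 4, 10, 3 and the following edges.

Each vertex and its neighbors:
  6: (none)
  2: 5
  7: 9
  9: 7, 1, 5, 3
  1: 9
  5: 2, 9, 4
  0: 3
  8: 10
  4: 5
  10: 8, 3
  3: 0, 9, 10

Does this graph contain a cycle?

DFS, tracking each vertex's parent; an edge to a visited non-parent vertex closes a cycle.
Start from 8:
visit 8 (parent –)
  visit 10 (parent 8)
    10–8: parent, skip
    visit 3 (parent 10)
      visit 0 (parent 3)
        0–3: parent, skip
      visit 9 (parent 3)
        visit 7 (parent 9)
          7–9: parent, skip
        visit 1 (parent 9)
          1–9: parent, skip
        visit 5 (parent 9)
          visit 2 (parent 5)
            2–5: parent, skip
          5–9: parent, skip
          visit 4 (parent 5)
            4–5: parent, skip
        9–3: parent, skip
      3–10: parent, skip
visit 6 (parent –)
No non-parent visited neighbor found — the graph is a forest.

No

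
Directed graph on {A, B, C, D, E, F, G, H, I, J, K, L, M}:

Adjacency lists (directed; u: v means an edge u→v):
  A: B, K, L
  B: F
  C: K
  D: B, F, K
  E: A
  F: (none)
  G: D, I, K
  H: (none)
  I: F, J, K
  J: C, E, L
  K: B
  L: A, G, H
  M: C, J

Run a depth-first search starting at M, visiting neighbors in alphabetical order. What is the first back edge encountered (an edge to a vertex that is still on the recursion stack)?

DFS from M (visiting neighbors in alphabetical order); mark gray on enter, black on exit:
M gray
  C gray
    K gray
      B gray
        F gray
        F black
      B black
    K black
  C black
  J gray
    J→C: C black — skip
    E gray
      A gray
        A→B: B black — skip
        A→K: K black — skip
        L gray
          L→A: A is gray → back edge
First back edge: L → A.

L->A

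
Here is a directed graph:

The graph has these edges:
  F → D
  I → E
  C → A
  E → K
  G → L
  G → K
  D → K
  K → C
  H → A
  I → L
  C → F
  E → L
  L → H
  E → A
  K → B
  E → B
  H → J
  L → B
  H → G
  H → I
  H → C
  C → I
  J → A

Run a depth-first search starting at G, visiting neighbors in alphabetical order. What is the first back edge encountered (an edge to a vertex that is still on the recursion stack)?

D→K

DFS from G (visiting neighbors in alphabetical order); mark gray on enter, black on exit:
G gray
  K gray
    B gray
    B black
    C gray
      A gray
      A black
      F gray
        D gray
          D→K: K is gray → back edge
First back edge: D → K.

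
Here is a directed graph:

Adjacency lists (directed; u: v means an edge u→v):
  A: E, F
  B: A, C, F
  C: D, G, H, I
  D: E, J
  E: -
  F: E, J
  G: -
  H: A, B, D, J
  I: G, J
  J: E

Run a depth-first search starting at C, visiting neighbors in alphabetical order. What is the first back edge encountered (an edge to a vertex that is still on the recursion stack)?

DFS from C (visiting neighbors in alphabetical order); mark gray on enter, black on exit:
C gray
  D gray
    E gray
    E black
    J gray
      J→E: E black — skip
    J black
  D black
  G gray
  G black
  H gray
    A gray
      A→E: E black — skip
      F gray
        F→E: E black — skip
        F→J: J black — skip
      F black
    A black
    B gray
      B→A: A black — skip
      B→C: C is gray → back edge
First back edge: B → C.

B→C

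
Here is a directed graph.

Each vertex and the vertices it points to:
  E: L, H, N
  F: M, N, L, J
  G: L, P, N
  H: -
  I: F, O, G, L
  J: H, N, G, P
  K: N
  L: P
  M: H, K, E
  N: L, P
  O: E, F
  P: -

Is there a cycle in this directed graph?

DFS with white/gray/black marking, starting from H:
H gray
H black
E gray
  L gray
    P gray
    P black
  L black
  E→H: H black — skip
  N gray
    N→L: L black — skip
    N→P: P black — skip
  N black
E black
F gray
  M gray
    M→H: H black — skip
    K gray
      K→N: N black — skip
    K black
    M→E: E black — skip
  M black
  F→N: N black — skip
  F→L: L black — skip
  J gray
    J→H: H black — skip
    J→N: N black — skip
    G gray
      G→L: L black — skip
      G→P: P black — skip
      G→N: N black — skip
    G black
    J→P: P black — skip
  J black
F black
I gray
  I→F: F black — skip
  O gray
    O→E: E black — skip
    O→F: F black — skip
  O black
  I→G: G black — skip
  I→L: L black — skip
I black
Every edge goes to a white or black vertex — no back edge, so the graph is acyclic.

No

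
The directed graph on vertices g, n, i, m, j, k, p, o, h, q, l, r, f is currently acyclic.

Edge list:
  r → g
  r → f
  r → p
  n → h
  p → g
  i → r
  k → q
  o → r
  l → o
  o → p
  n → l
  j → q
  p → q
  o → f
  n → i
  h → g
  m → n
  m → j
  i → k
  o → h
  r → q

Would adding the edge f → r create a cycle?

Adding f→r creates a cycle iff r can already reach f.
Path from r: r → f.
So r → … → f → r is a cycle.

Yes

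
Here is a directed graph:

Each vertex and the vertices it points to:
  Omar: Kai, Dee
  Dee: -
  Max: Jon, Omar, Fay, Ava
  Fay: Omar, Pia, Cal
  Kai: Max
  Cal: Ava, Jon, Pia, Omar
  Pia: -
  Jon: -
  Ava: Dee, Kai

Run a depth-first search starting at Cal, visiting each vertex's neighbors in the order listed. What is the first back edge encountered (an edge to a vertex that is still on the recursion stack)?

DFS from Cal (visiting each vertex's neighbors in the order listed); mark gray on enter, black on exit:
Cal gray
  Ava gray
    Dee gray
    Dee black
    Kai gray
      Max gray
        Jon gray
        Jon black
        Omar gray
          Omar→Kai: Kai is gray → back edge
First back edge: Omar → Kai.

Omar->Kai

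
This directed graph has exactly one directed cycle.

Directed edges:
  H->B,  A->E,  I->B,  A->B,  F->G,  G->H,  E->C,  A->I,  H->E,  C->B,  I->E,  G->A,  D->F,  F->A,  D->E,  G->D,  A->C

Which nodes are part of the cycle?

D, F, G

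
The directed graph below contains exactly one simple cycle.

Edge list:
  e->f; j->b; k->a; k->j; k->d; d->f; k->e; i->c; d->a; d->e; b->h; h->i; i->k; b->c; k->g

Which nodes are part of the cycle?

b, h, i, j, k

DFS with gray/black marking from k:
k gray
  e gray
    f gray
    f black
  e black
  a gray
  a black
  d gray
    d→a: a black — skip
    d→f: f black — skip
    d→e: e black — skip
  d black
  j gray
    b gray
      c gray
      c black
      h gray
        i gray
          i→k: k is gray → back edge
Back edge closes the cycle k → j → b → h → i → k; its vertices are {b, h, i, j, k}.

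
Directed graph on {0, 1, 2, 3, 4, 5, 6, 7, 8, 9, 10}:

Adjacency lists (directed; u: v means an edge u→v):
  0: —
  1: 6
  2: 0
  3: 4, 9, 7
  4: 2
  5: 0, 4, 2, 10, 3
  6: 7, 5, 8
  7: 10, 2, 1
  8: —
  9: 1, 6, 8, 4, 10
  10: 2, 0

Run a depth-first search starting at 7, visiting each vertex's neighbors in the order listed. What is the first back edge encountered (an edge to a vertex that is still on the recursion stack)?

6→7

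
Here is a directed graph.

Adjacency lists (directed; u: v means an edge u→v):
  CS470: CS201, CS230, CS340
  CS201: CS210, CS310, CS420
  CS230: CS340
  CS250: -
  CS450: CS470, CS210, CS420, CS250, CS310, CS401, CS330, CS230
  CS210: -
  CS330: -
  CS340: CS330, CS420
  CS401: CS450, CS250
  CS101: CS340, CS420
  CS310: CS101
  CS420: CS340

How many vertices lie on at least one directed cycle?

A vertex is on a directed cycle iff it belongs to a strongly connected component of size ≥ 2 (or has a self-loop).
The vertices on cycles are {CS340, CS401, CS420, CS450} — 4 in total.

4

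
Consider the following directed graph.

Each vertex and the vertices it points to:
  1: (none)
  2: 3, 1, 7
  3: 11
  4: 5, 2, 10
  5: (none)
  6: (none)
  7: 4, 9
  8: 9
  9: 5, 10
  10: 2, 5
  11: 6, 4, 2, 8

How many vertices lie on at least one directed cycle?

8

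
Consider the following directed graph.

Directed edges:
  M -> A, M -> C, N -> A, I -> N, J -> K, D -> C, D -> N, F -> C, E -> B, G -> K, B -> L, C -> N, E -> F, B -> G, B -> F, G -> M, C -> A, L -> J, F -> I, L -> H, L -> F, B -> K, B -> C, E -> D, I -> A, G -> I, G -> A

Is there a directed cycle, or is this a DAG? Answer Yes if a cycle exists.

DFS with white/gray/black marking, starting from C:
C gray
  A gray
  A black
  N gray
    N→A: A black — skip
  N black
C black
M gray
  M→C: C black — skip
  M→A: A black — skip
M black
K gray
K black
H gray
H black
B gray
  B→K: K black — skip
  B→C: C black — skip
  G gray
    G→K: K black — skip
    G→M: M black — skip
    I gray
      I→N: N black — skip
      I→A: A black — skip
    I black
    G→A: A black — skip
  G black
  F gray
    F→C: C black — skip
    F→I: I black — skip
  F black
  L gray
    L→F: F black — skip
    J gray
      J→K: K black — skip
    J black
    L→H: H black — skip
  L black
B black
D gray
  D→C: C black — skip
  D→N: N black — skip
D black
E gray
  E→D: D black — skip
  E→F: F black — skip
  E→B: B black — skip
E black
Every edge goes to a white or black vertex — no back edge, so the graph is acyclic.

No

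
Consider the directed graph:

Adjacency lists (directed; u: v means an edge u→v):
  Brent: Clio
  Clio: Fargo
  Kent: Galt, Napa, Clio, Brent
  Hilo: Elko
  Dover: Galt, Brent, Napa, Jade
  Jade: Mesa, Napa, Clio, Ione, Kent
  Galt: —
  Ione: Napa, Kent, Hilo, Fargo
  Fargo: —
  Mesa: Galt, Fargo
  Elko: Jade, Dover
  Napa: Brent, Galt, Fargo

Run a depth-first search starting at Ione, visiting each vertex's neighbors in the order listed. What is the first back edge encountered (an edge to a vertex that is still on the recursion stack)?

DFS from Ione (visiting each vertex's neighbors in the order listed); mark gray on enter, black on exit:
Ione gray
  Napa gray
    Brent gray
      Clio gray
        Fargo gray
        Fargo black
      Clio black
    Brent black
    Galt gray
    Galt black
    Napa→Fargo: Fargo black — skip
  Napa black
  Kent gray
    Kent→Galt: Galt black — skip
    Kent→Napa: Napa black — skip
    Kent→Clio: Clio black — skip
    Kent→Brent: Brent black — skip
  Kent black
  Hilo gray
    Elko gray
      Jade gray
        Mesa gray
          Mesa→Galt: Galt black — skip
          Mesa→Fargo: Fargo black — skip
        Mesa black
        Jade→Napa: Napa black — skip
        Jade→Clio: Clio black — skip
        Jade→Ione: Ione is gray → back edge
First back edge: Jade → Ione.

Jade→Ione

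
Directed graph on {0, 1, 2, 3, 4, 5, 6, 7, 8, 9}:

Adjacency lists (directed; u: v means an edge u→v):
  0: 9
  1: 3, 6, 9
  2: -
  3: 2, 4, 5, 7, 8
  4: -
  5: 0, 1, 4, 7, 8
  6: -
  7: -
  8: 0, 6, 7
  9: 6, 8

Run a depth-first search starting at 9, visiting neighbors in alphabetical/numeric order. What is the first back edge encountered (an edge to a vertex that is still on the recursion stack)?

DFS from 9 (visiting neighbors in alphabetical/numeric order); mark gray on enter, black on exit:
9 gray
  6 gray
  6 black
  8 gray
    0 gray
      0→9: 9 is gray → back edge
First back edge: 0 → 9.

0->9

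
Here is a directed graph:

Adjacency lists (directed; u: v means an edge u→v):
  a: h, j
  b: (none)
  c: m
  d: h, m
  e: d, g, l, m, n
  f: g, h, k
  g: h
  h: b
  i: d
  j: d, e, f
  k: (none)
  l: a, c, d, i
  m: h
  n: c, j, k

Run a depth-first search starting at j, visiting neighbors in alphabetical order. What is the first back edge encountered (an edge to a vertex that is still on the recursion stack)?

DFS from j (visiting neighbors in alphabetical order); mark gray on enter, black on exit:
j gray
  d gray
    h gray
      b gray
      b black
    h black
    m gray
      m→h: h black — skip
    m black
  d black
  e gray
    e→d: d black — skip
    g gray
      g→h: h black — skip
    g black
    l gray
      a gray
        a→h: h black — skip
        a→j: j is gray → back edge
First back edge: a → j.

a->j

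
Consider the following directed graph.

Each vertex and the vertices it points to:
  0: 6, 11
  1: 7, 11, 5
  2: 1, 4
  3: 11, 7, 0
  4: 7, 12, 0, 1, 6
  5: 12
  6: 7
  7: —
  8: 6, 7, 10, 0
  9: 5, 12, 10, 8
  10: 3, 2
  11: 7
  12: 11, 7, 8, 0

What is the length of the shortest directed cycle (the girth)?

5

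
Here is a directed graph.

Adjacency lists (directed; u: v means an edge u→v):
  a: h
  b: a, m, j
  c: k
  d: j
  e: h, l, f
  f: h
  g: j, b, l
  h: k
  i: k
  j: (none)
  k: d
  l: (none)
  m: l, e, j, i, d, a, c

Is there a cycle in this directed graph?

No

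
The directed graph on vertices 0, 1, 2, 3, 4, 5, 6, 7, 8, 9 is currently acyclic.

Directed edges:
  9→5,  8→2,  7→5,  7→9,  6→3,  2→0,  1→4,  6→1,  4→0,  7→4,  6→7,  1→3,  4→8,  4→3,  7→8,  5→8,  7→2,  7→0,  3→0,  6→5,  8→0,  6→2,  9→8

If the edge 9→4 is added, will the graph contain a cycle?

No

Adding 9→4 creates a cycle iff 4 can already reach 9.
Explore from 4: no path reaches 9. The graph stays acyclic.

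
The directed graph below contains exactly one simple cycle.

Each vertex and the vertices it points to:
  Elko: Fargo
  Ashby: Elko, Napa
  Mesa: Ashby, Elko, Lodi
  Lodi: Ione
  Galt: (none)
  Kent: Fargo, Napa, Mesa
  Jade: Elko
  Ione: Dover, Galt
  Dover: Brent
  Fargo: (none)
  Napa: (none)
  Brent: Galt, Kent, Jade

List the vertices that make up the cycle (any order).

Ione, Kent, Lodi, Mesa, Brent, Dover

DFS with gray/black marking from Mesa:
Mesa gray
  Ashby gray
    Elko gray
      Fargo gray
      Fargo black
    Elko black
    Napa gray
    Napa black
  Ashby black
  Mesa→Elko: Elko black — skip
  Lodi gray
    Ione gray
      Dover gray
        Brent gray
          Galt gray
          Galt black
          Kent gray
            Kent→Fargo: Fargo black — skip
            Kent→Napa: Napa black — skip
            Kent→Mesa: Mesa is gray → back edge
Back edge closes the cycle Mesa → Lodi → Ione → Dover → Brent → Kent → Mesa; its vertices are {Ione, Kent, Lodi, Mesa, Brent, Dover}.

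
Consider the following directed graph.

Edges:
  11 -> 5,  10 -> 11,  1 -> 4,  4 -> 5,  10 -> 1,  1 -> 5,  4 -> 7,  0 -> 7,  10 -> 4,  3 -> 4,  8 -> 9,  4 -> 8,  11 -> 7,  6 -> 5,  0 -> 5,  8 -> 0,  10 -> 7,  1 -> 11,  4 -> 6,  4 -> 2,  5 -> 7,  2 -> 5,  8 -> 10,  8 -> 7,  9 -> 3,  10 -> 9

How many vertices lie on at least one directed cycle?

6

A vertex is on a directed cycle iff it belongs to a strongly connected component of size ≥ 2 (or has a self-loop).
The vertices on cycles are {1, 3, 4, 8, 9, 10} — 6 in total.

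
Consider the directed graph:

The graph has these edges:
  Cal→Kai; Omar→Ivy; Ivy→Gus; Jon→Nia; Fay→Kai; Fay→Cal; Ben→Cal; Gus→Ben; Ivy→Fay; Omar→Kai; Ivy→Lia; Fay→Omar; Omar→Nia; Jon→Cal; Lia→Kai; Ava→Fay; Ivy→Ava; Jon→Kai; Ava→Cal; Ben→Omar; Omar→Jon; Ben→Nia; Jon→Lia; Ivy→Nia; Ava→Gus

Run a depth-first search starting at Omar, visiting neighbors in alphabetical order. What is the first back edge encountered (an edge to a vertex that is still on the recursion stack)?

DFS from Omar (visiting neighbors in alphabetical order); mark gray on enter, black on exit:
Omar gray
  Ivy gray
    Ava gray
      Cal gray
        Kai gray
        Kai black
      Cal black
      Fay gray
        Fay→Cal: Cal black — skip
        Fay→Kai: Kai black — skip
        Fay→Omar: Omar is gray → back edge
First back edge: Fay → Omar.

Fay->Omar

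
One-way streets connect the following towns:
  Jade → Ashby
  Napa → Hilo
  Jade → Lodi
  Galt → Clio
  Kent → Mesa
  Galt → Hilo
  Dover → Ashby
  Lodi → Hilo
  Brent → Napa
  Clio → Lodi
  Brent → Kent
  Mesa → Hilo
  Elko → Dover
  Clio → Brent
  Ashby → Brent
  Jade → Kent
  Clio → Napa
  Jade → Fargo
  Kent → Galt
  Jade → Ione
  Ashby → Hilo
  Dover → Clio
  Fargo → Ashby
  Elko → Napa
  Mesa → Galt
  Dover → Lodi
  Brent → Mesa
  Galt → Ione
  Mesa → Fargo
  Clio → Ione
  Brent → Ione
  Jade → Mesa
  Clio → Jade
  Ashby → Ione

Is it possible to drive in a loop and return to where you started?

Yes

DFS with white/gray/black marking, starting from Jade:
Jade gray
  Ashby gray
    Hilo gray
    Hilo black
    Ione gray
    Ione black
    Brent gray
      Brent→Ione: Ione black — skip
      Mesa gray
        Mesa→Hilo: Hilo black — skip
        Galt gray
          Clio gray
            Clio→Brent: Brent is gray → back edge
Back edge found, so a cycle exists: Brent → Mesa → Galt → Clio → Brent.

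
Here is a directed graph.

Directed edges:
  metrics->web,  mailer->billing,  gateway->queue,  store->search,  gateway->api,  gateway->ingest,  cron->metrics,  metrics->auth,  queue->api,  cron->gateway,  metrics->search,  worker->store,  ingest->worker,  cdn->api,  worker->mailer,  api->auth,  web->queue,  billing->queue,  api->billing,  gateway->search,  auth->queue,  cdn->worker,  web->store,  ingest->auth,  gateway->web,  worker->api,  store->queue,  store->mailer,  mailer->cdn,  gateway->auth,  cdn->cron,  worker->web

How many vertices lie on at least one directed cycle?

13

A vertex is on a directed cycle iff it belongs to a strongly connected component of size ≥ 2 (or has a self-loop).
The vertices on cycles are {api, cdn, web, auth, cron, queue, store, ingest, mailer, worker, billing, gateway, metrics} — 13 in total.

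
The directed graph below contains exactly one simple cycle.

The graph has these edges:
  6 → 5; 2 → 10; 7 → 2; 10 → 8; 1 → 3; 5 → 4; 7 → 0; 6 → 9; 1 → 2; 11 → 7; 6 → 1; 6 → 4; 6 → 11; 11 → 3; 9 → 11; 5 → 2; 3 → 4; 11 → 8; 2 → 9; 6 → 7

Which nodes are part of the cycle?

DFS with gray/black marking from 11:
11 gray
  7 gray
    0 gray
    0 black
    2 gray
      9 gray
        9→11: 11 is gray → back edge
Back edge closes the cycle 11 → 7 → 2 → 9 → 11; its vertices are {2, 7, 9, 11}.

2, 7, 9, 11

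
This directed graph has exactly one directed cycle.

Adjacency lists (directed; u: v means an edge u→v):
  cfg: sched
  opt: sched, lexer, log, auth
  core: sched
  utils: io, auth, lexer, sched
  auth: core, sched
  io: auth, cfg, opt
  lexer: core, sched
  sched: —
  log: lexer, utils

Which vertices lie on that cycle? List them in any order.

io, log, opt, utils

DFS with gray/black marking from log:
log gray
  lexer gray
    core gray
      sched gray
      sched black
    core black
    lexer→sched: sched black — skip
  lexer black
  utils gray
    io gray
      auth gray
        auth→core: core black — skip
        auth→sched: sched black — skip
      auth black
      cfg gray
        cfg→sched: sched black — skip
      cfg black
      opt gray
        opt→sched: sched black — skip
        opt→lexer: lexer black — skip
        opt→log: log is gray → back edge
Back edge closes the cycle log → utils → io → opt → log; its vertices are {io, log, opt, utils}.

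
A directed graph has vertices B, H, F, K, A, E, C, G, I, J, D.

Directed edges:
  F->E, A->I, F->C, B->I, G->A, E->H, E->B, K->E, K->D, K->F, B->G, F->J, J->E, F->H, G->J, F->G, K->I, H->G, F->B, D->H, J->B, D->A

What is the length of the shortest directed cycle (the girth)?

For each vertex v, BFS finds the shortest path from v back to v.
The shortest such closed walk is G → J → B → G, length 3.

3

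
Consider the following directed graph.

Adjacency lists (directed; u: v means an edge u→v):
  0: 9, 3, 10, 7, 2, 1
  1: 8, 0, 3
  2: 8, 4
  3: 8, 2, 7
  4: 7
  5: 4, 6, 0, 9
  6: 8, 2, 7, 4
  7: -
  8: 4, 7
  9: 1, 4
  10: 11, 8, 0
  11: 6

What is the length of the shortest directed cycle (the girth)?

For each vertex v, BFS finds the shortest path from v back to v.
The shortest such closed walk is 0 → 1 → 0, length 2.

2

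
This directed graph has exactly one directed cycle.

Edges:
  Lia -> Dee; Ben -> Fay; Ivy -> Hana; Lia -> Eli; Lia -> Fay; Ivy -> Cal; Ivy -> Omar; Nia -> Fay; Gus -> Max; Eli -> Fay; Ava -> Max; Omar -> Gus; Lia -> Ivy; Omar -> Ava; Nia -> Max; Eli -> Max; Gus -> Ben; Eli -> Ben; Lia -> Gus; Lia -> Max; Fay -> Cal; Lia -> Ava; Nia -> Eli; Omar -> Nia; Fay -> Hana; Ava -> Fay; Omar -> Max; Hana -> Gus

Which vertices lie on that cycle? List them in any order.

Ben, Fay, Gus, Hana

DFS with gray/black marking from Hana:
Hana gray
  Gus gray
    Ben gray
      Fay gray
        Fay→Hana: Hana is gray → back edge
Back edge closes the cycle Hana → Gus → Ben → Fay → Hana; its vertices are {Ben, Fay, Gus, Hana}.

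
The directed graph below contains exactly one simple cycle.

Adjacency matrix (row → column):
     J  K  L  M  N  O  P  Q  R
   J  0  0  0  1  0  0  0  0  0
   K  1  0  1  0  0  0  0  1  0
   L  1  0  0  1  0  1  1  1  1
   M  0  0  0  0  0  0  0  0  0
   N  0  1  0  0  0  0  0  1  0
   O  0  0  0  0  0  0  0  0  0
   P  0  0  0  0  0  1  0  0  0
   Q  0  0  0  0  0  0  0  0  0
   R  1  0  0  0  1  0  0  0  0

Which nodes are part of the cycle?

DFS with gray/black marking from L:
L gray
  R gray
    J gray
      M gray
      M black
    J black
    N gray
      Q gray
      Q black
      K gray
        K→Q: Q black — skip
        K→J: J black — skip
        K→L: L is gray → back edge
Back edge closes the cycle L → R → N → K → L; its vertices are {K, L, N, R}.

K, L, N, R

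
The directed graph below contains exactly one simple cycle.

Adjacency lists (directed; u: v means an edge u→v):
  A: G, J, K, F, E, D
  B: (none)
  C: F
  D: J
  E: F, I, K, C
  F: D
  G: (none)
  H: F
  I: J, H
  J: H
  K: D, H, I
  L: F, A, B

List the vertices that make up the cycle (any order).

D, F, H, J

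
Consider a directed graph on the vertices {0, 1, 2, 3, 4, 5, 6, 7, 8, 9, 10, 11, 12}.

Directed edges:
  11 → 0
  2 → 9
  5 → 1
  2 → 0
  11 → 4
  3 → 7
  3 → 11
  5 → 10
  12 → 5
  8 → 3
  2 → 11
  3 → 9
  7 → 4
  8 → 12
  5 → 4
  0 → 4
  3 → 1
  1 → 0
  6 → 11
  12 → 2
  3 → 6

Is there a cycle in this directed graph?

No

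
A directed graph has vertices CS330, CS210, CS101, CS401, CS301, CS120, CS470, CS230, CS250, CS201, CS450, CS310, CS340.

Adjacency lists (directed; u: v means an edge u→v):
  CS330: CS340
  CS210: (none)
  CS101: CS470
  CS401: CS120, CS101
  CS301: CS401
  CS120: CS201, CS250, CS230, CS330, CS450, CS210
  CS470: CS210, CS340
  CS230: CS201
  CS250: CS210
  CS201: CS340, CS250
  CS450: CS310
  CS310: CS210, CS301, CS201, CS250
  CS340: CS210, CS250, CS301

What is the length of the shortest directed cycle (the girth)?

5

For each vertex v, BFS finds the shortest path from v back to v.
The shortest such closed walk is CS401 → CS101 → CS470 → CS340 → CS301 → CS401, length 5.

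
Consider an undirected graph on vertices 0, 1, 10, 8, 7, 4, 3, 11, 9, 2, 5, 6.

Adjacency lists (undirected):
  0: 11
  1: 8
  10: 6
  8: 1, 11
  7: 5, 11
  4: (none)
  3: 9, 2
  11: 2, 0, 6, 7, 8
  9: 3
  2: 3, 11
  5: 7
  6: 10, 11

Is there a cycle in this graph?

DFS, tracking each vertex's parent; an edge to a visited non-parent vertex closes a cycle.
Start from 5:
visit 5 (parent –)
  visit 7 (parent 5)
    7–5: parent, skip
    visit 11 (parent 7)
      visit 2 (parent 11)
        visit 3 (parent 2)
          visit 9 (parent 3)
            9–3: parent, skip
          3–2: parent, skip
        2–11: parent, skip
      visit 0 (parent 11)
        0–11: parent, skip
      visit 6 (parent 11)
        visit 10 (parent 6)
          10–6: parent, skip
        6–11: parent, skip
      11–7: parent, skip
      visit 8 (parent 11)
        visit 1 (parent 8)
          1–8: parent, skip
        8–11: parent, skip
visit 4 (parent –)
No non-parent visited neighbor found — the graph is a forest.

No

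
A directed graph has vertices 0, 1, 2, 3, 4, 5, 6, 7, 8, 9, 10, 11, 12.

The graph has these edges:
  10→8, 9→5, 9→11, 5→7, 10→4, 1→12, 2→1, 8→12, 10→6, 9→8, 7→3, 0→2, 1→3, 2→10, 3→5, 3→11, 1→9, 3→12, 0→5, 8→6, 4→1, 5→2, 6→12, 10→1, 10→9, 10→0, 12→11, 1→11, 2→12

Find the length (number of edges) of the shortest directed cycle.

3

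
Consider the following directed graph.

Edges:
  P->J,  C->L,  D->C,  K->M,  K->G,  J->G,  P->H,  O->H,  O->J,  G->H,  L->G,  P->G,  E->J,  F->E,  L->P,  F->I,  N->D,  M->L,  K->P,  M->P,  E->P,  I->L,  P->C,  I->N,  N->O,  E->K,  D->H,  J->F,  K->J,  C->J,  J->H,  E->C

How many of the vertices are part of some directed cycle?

12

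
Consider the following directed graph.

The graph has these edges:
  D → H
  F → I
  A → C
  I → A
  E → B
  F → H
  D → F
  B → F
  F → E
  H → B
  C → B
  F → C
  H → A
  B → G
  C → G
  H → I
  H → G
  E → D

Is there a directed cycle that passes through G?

No

G lies on a cycle iff there is a path from G back to itself.
Exploring from G, it never reaches itself; equivalently, its strongly connected component is a singleton.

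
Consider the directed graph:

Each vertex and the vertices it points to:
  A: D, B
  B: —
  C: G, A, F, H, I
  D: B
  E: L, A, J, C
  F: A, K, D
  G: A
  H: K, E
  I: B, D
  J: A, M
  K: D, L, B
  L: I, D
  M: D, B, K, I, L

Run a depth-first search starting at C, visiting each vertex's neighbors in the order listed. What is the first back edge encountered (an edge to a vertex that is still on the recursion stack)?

E->C

DFS from C (visiting each vertex's neighbors in the order listed); mark gray on enter, black on exit:
C gray
  G gray
    A gray
      D gray
        B gray
        B black
      D black
      A→B: B black — skip
    A black
  G black
  C→A: A black — skip
  F gray
    F→A: A black — skip
    K gray
      K→D: D black — skip
      L gray
        I gray
          I→B: B black — skip
          I→D: D black — skip
        I black
        L→D: D black — skip
      L black
      K→B: B black — skip
    K black
    F→D: D black — skip
  F black
  H gray
    H→K: K black — skip
    E gray
      E→L: L black — skip
      E→A: A black — skip
      J gray
        J→A: A black — skip
        M gray
          M→D: D black — skip
          M→B: B black — skip
          M→K: K black — skip
          M→I: I black — skip
          M→L: L black — skip
        M black
      J black
      E→C: C is gray → back edge
First back edge: E → C.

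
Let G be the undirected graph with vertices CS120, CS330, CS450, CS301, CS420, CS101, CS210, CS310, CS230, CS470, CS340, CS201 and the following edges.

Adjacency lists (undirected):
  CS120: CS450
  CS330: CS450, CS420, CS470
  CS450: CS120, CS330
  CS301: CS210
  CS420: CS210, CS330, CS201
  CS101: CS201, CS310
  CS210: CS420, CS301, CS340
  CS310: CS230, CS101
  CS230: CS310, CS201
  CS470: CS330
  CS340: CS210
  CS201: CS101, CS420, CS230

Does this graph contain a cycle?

DFS, tracking each vertex's parent; an edge to a visited non-parent vertex closes a cycle.
Start from CS420:
visit CS420 (parent –)
  visit CS210 (parent CS420)
    CS210–CS420: parent, skip
    visit CS301 (parent CS210)
      CS301–CS210: parent, skip
    visit CS340 (parent CS210)
      CS340–CS210: parent, skip
  visit CS330 (parent CS420)
    visit CS450 (parent CS330)
      visit CS120 (parent CS450)
        CS120–CS450: parent, skip
      CS450–CS330: parent, skip
    CS330–CS420: parent, skip
    visit CS470 (parent CS330)
      CS470–CS330: parent, skip
  visit CS201 (parent CS420)
    visit CS101 (parent CS201)
      CS101–CS201: parent, skip
      visit CS310 (parent CS101)
        visit CS230 (parent CS310)
          CS230–CS310: parent, skip
          CS230–CS201: CS201 visited and ≠ parent → cycle
Cycle: CS201 – CS101 – CS310 – CS230 – CS201.

Yes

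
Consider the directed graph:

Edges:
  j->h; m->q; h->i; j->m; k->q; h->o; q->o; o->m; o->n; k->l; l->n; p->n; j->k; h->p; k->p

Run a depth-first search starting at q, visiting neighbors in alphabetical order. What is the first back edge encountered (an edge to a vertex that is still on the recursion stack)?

m→q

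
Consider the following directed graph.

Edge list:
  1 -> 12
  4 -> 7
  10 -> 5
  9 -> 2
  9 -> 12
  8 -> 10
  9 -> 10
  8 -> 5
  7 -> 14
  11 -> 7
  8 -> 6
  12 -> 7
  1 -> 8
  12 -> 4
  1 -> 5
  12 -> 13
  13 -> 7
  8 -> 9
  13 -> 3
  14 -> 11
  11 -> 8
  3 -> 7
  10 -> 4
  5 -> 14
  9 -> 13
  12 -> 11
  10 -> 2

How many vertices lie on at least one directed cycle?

A vertex is on a directed cycle iff it belongs to a strongly connected component of size ≥ 2 (or has a self-loop).
The vertices on cycles are {3, 4, 5, 7, 8, 9, 10, 11, 12, 13, 14} — 11 in total.

11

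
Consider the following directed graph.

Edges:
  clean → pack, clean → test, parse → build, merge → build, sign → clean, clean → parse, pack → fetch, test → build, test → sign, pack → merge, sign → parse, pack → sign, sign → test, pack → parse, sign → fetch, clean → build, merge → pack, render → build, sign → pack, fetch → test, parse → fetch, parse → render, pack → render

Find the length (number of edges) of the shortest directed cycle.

2

For each vertex v, BFS finds the shortest path from v back to v.
The shortest such closed walk is pack → sign → pack, length 2.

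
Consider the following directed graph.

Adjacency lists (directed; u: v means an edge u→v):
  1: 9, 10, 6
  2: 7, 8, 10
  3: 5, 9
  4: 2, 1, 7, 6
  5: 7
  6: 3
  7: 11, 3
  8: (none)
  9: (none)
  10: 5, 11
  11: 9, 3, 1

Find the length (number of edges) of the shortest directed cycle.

For each vertex v, BFS finds the shortest path from v back to v.
The shortest such closed walk is 1 → 10 → 11 → 1, length 3.

3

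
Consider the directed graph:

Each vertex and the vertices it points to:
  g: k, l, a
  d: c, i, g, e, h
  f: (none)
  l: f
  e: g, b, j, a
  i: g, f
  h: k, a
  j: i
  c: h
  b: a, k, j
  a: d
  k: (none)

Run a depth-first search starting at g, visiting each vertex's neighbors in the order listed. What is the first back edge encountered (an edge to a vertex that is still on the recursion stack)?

DFS from g (visiting each vertex's neighbors in the order listed); mark gray on enter, black on exit:
g gray
  k gray
  k black
  l gray
    f gray
    f black
  l black
  a gray
    d gray
      c gray
        h gray
          h→k: k black — skip
          h→a: a is gray → back edge
First back edge: h → a.

h->a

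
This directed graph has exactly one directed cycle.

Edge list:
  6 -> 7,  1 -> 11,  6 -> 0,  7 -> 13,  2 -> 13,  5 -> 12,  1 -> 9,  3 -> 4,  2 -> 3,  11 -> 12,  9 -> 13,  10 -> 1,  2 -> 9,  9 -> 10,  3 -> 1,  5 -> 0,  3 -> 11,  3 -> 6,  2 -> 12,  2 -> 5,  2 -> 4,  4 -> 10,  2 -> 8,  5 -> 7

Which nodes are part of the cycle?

DFS with gray/black marking from 9:
9 gray
  10 gray
    1 gray
      1→9: 9 is gray → back edge
Back edge closes the cycle 9 → 10 → 1 → 9; its vertices are {1, 9, 10}.

1, 9, 10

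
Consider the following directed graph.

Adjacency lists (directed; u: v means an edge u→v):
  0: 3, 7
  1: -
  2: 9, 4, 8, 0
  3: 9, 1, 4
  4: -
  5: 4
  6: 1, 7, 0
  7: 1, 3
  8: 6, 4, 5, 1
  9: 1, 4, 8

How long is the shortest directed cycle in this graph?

For each vertex v, BFS finds the shortest path from v back to v.
The shortest such closed walk is 8 → 6 → 0 → 3 → 9 → 8, length 5.

5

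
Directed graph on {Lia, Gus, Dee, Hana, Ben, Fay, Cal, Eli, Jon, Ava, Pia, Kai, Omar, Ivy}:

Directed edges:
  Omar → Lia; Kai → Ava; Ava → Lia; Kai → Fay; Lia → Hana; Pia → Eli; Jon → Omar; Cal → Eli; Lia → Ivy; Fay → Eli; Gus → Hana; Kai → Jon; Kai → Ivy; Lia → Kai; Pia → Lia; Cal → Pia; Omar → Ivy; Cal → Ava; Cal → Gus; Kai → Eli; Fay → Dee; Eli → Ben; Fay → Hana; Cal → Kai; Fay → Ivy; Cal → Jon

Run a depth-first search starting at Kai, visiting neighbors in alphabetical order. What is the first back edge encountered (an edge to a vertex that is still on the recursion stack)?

Lia->Kai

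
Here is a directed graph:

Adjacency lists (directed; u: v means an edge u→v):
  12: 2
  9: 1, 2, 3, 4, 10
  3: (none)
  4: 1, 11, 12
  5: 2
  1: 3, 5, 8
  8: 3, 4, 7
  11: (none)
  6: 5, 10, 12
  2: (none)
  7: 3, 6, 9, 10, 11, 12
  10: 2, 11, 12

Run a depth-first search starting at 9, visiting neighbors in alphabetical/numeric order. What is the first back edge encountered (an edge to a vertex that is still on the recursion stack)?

4->1

DFS from 9 (visiting neighbors in alphabetical/numeric order); mark gray on enter, black on exit:
9 gray
  1 gray
    3 gray
    3 black
    5 gray
      2 gray
      2 black
    5 black
    8 gray
      8→3: 3 black — skip
      4 gray
        4→1: 1 is gray → back edge
First back edge: 4 → 1.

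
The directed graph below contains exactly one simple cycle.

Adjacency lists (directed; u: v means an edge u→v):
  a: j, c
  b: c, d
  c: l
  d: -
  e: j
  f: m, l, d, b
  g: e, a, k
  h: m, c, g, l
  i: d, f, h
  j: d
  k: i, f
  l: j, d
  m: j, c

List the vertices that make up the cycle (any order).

DFS with gray/black marking from g:
g gray
  e gray
    j gray
      d gray
      d black
    j black
  e black
  a gray
    a→j: j black — skip
    c gray
      l gray
        l→j: j black — skip
        l→d: d black — skip
      l black
    c black
  a black
  k gray
    i gray
      i→d: d black — skip
      f gray
        m gray
          m→j: j black — skip
          m→c: c black — skip
        m black
        f→l: l black — skip
        f→d: d black — skip
        b gray
          b→c: c black — skip
          b→d: d black — skip
        b black
      f black
      h gray
        h→m: m black — skip
        h→c: c black — skip
        h→g: g is gray → back edge
Back edge closes the cycle g → k → i → h → g; its vertices are {g, h, i, k}.

g, h, i, k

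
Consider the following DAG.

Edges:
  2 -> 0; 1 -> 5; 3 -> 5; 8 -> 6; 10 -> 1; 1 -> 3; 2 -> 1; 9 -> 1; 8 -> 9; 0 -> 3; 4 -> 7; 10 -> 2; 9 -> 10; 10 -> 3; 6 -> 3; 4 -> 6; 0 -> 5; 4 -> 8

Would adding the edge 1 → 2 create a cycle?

Adding 1→2 creates a cycle iff 2 can already reach 1.
Path from 2: 2 → 1.
So 2 → … → 1 → 2 is a cycle.

Yes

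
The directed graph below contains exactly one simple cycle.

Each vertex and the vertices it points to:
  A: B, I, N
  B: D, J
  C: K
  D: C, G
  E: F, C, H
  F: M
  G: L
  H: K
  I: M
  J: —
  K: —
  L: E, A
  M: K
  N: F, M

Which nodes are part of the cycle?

A, B, D, G, L

DFS with gray/black marking from L:
L gray
  E gray
    F gray
      M gray
        K gray
        K black
      M black
    F black
    C gray
      C→K: K black — skip
    C black
    H gray
      H→K: K black — skip
    H black
  E black
  A gray
    B gray
      D gray
        D→C: C black — skip
        G gray
          G→L: L is gray → back edge
Back edge closes the cycle L → A → B → D → G → L; its vertices are {A, B, D, G, L}.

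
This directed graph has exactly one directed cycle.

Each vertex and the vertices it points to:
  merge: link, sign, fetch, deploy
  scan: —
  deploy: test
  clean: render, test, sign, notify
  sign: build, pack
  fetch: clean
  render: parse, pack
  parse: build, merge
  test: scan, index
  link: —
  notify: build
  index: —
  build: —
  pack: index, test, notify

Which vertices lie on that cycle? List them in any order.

DFS with gray/black marking from parse:
parse gray
  build gray
  build black
  merge gray
    link gray
    link black
    sign gray
      sign→build: build black — skip
      pack gray
        index gray
        index black
        test gray
          scan gray
          scan black
          test→index: index black — skip
        test black
        notify gray
          notify→build: build black — skip
        notify black
      pack black
    sign black
    fetch gray
      clean gray
        render gray
          render→parse: parse is gray → back edge
Back edge closes the cycle parse → merge → fetch → clean → render → parse; its vertices are {clean, fetch, merge, parse, render}.

clean, fetch, merge, parse, render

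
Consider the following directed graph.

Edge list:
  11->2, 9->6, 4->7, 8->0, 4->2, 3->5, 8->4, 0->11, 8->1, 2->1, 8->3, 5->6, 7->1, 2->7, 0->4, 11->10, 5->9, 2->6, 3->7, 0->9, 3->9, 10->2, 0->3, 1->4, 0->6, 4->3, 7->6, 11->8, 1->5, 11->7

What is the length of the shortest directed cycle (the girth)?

3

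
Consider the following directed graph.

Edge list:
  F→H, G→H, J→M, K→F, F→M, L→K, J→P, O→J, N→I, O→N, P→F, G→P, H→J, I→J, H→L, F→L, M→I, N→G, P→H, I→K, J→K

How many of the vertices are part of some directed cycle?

8

A vertex is on a directed cycle iff it belongs to a strongly connected component of size ≥ 2 (or has a self-loop).
The vertices on cycles are {F, H, I, J, K, L, M, P} — 8 in total.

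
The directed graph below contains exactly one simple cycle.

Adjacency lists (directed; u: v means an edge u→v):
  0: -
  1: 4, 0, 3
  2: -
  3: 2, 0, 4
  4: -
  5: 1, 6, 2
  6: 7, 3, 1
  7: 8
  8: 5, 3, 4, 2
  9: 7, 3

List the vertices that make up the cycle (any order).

5, 6, 7, 8

DFS with gray/black marking from 7:
7 gray
  8 gray
    5 gray
      1 gray
        4 gray
        4 black
        0 gray
        0 black
        3 gray
          2 gray
          2 black
          3→0: 0 black — skip
          3→4: 4 black — skip
        3 black
      1 black
      6 gray
        6→7: 7 is gray → back edge
Back edge closes the cycle 7 → 8 → 5 → 6 → 7; its vertices are {5, 6, 7, 8}.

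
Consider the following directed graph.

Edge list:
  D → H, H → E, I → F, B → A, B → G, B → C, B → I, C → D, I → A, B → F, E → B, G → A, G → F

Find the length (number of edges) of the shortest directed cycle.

For each vertex v, BFS finds the shortest path from v back to v.
The shortest such closed walk is D → H → E → B → C → D, length 5.

5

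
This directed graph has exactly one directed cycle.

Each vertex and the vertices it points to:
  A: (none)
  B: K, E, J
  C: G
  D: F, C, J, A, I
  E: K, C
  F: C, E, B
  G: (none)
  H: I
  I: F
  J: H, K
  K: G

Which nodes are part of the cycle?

B, F, H, I, J

DFS with gray/black marking from I:
I gray
  F gray
    C gray
      G gray
      G black
    C black
    E gray
      K gray
        K→G: G black — skip
      K black
      E→C: C black — skip
    E black
    B gray
      B→K: K black — skip
      B→E: E black — skip
      J gray
        H gray
          H→I: I is gray → back edge
Back edge closes the cycle I → F → B → J → H → I; its vertices are {B, F, H, I, J}.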